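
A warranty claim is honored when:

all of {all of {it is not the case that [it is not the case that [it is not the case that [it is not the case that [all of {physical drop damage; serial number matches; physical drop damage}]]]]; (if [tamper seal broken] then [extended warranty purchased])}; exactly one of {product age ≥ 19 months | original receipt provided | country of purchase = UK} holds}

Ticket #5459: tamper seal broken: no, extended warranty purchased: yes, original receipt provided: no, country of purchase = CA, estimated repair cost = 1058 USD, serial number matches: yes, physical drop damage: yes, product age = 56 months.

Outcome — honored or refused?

Atomic conditions:
  physical drop damage: yes → true
  serial number matches: yes → true
  tamper seal broken: no → false
  extended warranty purchased: yes → true
  product age ≥ 19 months: 56 ≥ 19 is true
  original receipt provided: no → false
  country of purchase = UK: CA == UK is false
Combine:
[1.1.1.1.1.1] true AND true AND true = true
[1.1.1.1.1] NOT true = false
[1.1.1.1] NOT false = true
[1.1.1] NOT true = false
[1.1] NOT false = true
[1.2] false → true (antecedent false ⇒ implication holds) = true
[1] true AND true = true
[2] exactly-one(true, false, false) = true
[root] true AND true = true
Overall: true → honored

Honored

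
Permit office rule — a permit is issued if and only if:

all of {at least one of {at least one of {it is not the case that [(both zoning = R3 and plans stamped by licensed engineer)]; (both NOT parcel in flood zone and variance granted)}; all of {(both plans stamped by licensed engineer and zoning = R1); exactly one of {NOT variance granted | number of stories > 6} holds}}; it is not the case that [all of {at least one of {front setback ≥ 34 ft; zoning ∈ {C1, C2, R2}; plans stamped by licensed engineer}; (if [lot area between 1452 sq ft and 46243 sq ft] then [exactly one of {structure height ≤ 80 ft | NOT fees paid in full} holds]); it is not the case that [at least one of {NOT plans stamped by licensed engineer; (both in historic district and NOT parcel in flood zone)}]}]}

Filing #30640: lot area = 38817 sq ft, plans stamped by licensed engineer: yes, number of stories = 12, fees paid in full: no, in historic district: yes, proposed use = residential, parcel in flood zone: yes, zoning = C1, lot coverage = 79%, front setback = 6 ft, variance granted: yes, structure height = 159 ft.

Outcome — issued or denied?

Denied

Atomic conditions:
  zoning = R3: C1 == R3 is false
  plans stamped by licensed engineer: yes → true
  NOT parcel in flood zone: yes → false
  variance granted: yes → true
  zoning = R1: C1 == R1 is false
  NOT variance granted: yes → false
  number of stories > 6: 12 > 6 is true
  front setback ≥ 34 ft: 6 ≥ 34 is false
  zoning ∈ {C1, C2, R2}: C1 is in the set → true
  lot area between 1452 sq ft and 46243 sq ft: 38817 in [1452, 46243] is true
  structure height ≤ 80 ft: 159 ≤ 80 is false
  NOT fees paid in full: no → true
  NOT plans stamped by licensed engineer: yes → false
  in historic district: yes → true
Combine:
[1.1.1.1] false AND true = false
[1.1.1] NOT false = true
[1.1.2] false AND true = false
[1.1] true OR false = true
[1.2.1] true AND false = false
[1.2.2] exactly-one(false, true) = true
[1.2] false AND true = false
[1] true OR false = true
[2.1.1] false OR true OR true = true
[2.1.2.2] exactly-one(false, true) = true
[2.1.2] true → true = true
[2.1.3.1.2] true AND false = false
[2.1.3.1] false OR false = false
[2.1.3] NOT false = true
[2.1] true AND true AND true = true
[2] NOT true = false
[root] true AND false = false
Overall: false → denied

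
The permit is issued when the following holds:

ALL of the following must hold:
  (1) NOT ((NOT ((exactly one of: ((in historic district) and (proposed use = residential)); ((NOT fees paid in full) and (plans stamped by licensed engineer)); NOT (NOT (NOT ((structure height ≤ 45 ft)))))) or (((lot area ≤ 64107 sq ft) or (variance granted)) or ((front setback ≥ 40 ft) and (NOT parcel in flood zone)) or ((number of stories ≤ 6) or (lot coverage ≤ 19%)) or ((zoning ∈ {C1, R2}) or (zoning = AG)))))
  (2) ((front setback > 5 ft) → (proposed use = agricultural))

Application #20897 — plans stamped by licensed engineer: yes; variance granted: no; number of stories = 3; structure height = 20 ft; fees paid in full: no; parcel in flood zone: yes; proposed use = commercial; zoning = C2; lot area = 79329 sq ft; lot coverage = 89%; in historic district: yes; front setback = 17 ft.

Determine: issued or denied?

Atomic conditions:
  in historic district: yes → true
  proposed use = residential: commercial == residential is false
  NOT fees paid in full: no → true
  plans stamped by licensed engineer: yes → true
  structure height ≤ 45 ft: 20 ≤ 45 is true
  lot area ≤ 64107 sq ft: 79329 ≤ 64107 is false
  variance granted: no → false
  front setback ≥ 40 ft: 17 ≥ 40 is false
  NOT parcel in flood zone: yes → false
  number of stories ≤ 6: 3 ≤ 6 is true
  lot coverage ≤ 19%: 89 ≤ 19 is false
  zoning ∈ {C1, R2}: C2 is not in the set → false
  zoning = AG: C2 == AG is false
  front setback > 5 ft: 17 > 5 is true
  proposed use = agricultural: commercial == agricultural is false
Combine:
[1.1.1.1.1] true AND false = false
[1.1.1.1.2] true AND true = true
[1.1.1.1.3.1.1] NOT true = false
[1.1.1.1.3.1] NOT false = true
[1.1.1.1.3] NOT true = false
[1.1.1.1] exactly-one(false, true, false) = true
[1.1.1] NOT true = false
[1.1.2.1] false OR false = false
[1.1.2.2] false AND false = false
[1.1.2.3] true OR false = true
[1.1.2.4] false OR false = false
[1.1.2] false OR false OR true OR false = true
[1.1] false OR true = true
[1] NOT true = false
[2] true → false = false
[root] false AND false = false
Overall: false → denied

Denied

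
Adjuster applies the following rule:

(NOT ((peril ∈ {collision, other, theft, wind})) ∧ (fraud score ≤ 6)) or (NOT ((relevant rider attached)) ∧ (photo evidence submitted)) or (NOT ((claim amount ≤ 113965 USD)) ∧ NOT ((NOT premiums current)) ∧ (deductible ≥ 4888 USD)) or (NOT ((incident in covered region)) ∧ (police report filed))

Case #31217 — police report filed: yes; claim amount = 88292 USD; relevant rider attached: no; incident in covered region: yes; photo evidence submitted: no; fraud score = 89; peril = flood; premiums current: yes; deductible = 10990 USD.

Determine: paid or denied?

Denied

Atomic conditions:
  peril ∈ {collision, other, theft, wind}: flood is not in the set → false
  fraud score ≤ 6: 89 ≤ 6 is false
  relevant rider attached: no → false
  photo evidence submitted: no → false
  claim amount ≤ 113965 USD: 88292 ≤ 113965 is true
  NOT premiums current: yes → false
  deductible ≥ 4888 USD: 10990 ≥ 4888 is true
  incident in covered region: yes → true
  police report filed: yes → true
Combine:
[1.1] NOT false = true
[1] true AND false = false
[2.1] NOT false = true
[2] true AND false = false
[3.1] NOT true = false
[3.2] NOT false = true
[3] false AND true AND true = false
[4.1] NOT true = false
[4] false AND true = false
[root] false OR false OR false OR false = false
Overall: false → denied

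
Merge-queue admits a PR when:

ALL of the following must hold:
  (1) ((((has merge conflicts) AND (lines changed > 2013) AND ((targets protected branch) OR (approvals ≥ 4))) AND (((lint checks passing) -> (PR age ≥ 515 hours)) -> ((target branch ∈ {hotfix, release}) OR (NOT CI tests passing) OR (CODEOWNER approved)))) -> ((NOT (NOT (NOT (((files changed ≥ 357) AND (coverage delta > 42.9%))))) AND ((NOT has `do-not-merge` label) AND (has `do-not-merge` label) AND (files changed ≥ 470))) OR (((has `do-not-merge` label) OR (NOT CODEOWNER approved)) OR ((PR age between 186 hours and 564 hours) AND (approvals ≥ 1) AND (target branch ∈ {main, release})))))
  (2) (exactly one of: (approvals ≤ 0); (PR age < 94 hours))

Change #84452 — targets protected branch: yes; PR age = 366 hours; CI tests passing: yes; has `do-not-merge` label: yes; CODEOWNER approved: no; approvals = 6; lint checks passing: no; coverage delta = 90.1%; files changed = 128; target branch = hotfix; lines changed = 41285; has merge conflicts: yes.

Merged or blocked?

Atomic conditions:
  has merge conflicts: yes → true
  lines changed > 2013: 41285 > 2013 is true
  targets protected branch: yes → true
  approvals ≥ 4: 6 ≥ 4 is true
  lint checks passing: no → false
  PR age ≥ 515 hours: 366 ≥ 515 is false
  target branch ∈ {hotfix, release}: hotfix is in the set → true
  NOT CI tests passing: yes → false
  CODEOWNER approved: no → false
  files changed ≥ 357: 128 ≥ 357 is false
  coverage delta > 42.9%: 90.1 > 42.9 is true
  NOT has `do-not-merge` label: yes → false
  has `do-not-merge` label: yes → true
  files changed ≥ 470: 128 ≥ 470 is false
  NOT CODEOWNER approved: no → true
  PR age between 186 hours and 564 hours: 366 in [186, 564] is true
  approvals ≥ 1: 6 ≥ 1 is true
  target branch ∈ {main, release}: hotfix is not in the set → false
  approvals ≤ 0: 6 ≤ 0 is false
  PR age < 94 hours: 366 < 94 is false
Combine:
[1.1.1.3] true OR true = true
[1.1.1] true AND true AND true = true
[1.1.2.1] false → false (antecedent false ⇒ implication holds) = true
[1.1.2.2] true OR false OR false = true
[1.1.2] true → true = true
[1.1] true AND true = true
[1.2.1.1.1.1.1] false AND true = false
[1.2.1.1.1.1] NOT false = true
[1.2.1.1.1] NOT true = false
[1.2.1.1] NOT false = true
[1.2.1.2] false AND true AND false = false
[1.2.1] true AND false = false
[1.2.2.1] true OR true = true
[1.2.2.2] true AND true AND false = false
[1.2.2] true OR false = true
[1.2] false OR true = true
[1] true → true = true
[2] exactly-one(false, false) = false
[root] true AND false = false
Overall: false → blocked

Blocked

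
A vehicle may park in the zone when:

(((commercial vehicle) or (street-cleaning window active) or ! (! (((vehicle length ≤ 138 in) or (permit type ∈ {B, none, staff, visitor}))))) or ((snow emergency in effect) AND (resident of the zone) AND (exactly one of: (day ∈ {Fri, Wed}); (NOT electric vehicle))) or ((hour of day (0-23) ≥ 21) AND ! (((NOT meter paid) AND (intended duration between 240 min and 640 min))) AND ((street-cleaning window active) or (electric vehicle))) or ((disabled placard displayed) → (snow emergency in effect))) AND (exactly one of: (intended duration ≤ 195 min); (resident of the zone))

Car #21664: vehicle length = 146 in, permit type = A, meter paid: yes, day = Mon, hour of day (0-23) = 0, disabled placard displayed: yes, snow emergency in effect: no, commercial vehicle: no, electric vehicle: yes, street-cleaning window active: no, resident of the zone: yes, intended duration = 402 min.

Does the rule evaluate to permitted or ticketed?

Ticketed

Atomic conditions:
  commercial vehicle: no → false
  street-cleaning window active: no → false
  vehicle length ≤ 138 in: 146 ≤ 138 is false
  permit type ∈ {B, none, staff, visitor}: A is not in the set → false
  snow emergency in effect: no → false
  resident of the zone: yes → true
  day ∈ {Fri, Wed}: Mon is not in the set → false
  NOT electric vehicle: yes → false
  hour of day (0-23) ≥ 21: 0 ≥ 21 is false
  NOT meter paid: yes → false
  intended duration between 240 min and 640 min: 402 in [240, 640] is true
  electric vehicle: yes → true
  disabled placard displayed: yes → true
  intended duration ≤ 195 min: 402 ≤ 195 is false
Combine:
[1.1.3.1.1] false OR false = false
[1.1.3.1] NOT false = true
[1.1.3] NOT true = false
[1.1] false OR false OR false = false
[1.2.3] exactly-one(false, false) = false
[1.2] false AND true AND false = false
[1.3.2.1] false AND true = false
[1.3.2] NOT false = true
[1.3.3] false OR true = true
[1.3] false AND true AND true = false
[1.4] true → false = false
[1] false OR false OR false OR false = false
[2] exactly-one(false, true) = true
[root] false AND true = false
Overall: false → ticketed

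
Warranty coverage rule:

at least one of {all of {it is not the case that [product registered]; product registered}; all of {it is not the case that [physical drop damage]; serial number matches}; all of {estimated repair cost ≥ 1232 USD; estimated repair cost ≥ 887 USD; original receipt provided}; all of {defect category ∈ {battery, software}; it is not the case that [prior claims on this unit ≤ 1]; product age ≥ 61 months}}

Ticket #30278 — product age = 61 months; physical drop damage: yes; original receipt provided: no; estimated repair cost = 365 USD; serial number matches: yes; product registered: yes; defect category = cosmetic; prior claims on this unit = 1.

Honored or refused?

Refused

Atomic conditions:
  product registered: yes → true
  physical drop damage: yes → true
  serial number matches: yes → true
  estimated repair cost ≥ 1232 USD: 365 ≥ 1232 is false
  estimated repair cost ≥ 887 USD: 365 ≥ 887 is false
  original receipt provided: no → false
  defect category ∈ {battery, software}: cosmetic is not in the set → false
  prior claims on this unit ≤ 1: 1 ≤ 1 is true
  product age ≥ 61 months: 61 ≥ 61 is true
Combine:
[1.1] NOT true = false
[1] false AND true = false
[2.1] NOT true = false
[2] false AND true = false
[3] false AND false AND false = false
[4.2] NOT true = false
[4] false AND false AND true = false
[root] false OR false OR false OR false = false
Overall: false → refused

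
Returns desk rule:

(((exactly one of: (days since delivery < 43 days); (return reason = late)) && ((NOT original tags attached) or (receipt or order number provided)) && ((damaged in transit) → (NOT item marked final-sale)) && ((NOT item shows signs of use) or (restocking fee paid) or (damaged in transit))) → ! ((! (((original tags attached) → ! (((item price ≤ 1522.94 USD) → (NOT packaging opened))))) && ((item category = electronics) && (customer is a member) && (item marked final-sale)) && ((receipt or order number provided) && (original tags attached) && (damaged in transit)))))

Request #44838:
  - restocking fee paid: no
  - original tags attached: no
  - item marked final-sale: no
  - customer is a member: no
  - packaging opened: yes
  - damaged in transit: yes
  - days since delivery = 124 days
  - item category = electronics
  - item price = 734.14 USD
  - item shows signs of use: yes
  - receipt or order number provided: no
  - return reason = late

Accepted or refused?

Atomic conditions:
  days since delivery < 43 days: 124 < 43 is false
  return reason = late: late == late is true
  NOT original tags attached: no → true
  receipt or order number provided: no → false
  damaged in transit: yes → true
  NOT item marked final-sale: no → true
  NOT item shows signs of use: yes → false
  restocking fee paid: no → false
  original tags attached: no → false
  item price ≤ 1522.94 USD: 734.14 ≤ 1522.94 is true
  NOT packaging opened: yes → false
  item category = electronics: electronics == electronics is true
  customer is a member: no → false
  item marked final-sale: no → false
Combine:
[1.1] exactly-one(false, true) = true
[1.2] true OR false = true
[1.3] true → true = true
[1.4] false OR false OR true = true
[1] true AND true AND true AND true = true
[2.1.1.1.2.1] true → false = false
[2.1.1.1.2] NOT false = true
[2.1.1.1] false → true (antecedent false ⇒ implication holds) = true
[2.1.1] NOT true = false
[2.1.2] true AND false AND false = false
[2.1.3] false AND false AND true = false
[2.1] false AND false AND false = false
[2] NOT false = true
[root] true → true = true
Overall: true → accepted

Accepted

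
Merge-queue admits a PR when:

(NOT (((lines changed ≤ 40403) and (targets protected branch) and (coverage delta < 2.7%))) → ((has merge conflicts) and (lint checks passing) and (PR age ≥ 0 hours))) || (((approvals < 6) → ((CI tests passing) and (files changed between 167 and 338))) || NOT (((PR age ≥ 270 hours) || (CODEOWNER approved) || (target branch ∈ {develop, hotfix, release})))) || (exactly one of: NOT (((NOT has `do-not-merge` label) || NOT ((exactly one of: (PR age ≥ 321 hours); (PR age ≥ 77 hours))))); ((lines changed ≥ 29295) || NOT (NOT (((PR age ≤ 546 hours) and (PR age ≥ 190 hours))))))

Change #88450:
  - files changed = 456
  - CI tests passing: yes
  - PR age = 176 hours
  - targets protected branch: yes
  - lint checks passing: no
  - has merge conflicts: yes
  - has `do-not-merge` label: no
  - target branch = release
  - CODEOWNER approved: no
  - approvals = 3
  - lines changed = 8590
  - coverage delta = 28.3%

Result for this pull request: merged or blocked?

Atomic conditions:
  lines changed ≤ 40403: 8590 ≤ 40403 is true
  targets protected branch: yes → true
  coverage delta < 2.7%: 28.3 < 2.7 is false
  has merge conflicts: yes → true
  lint checks passing: no → false
  PR age ≥ 0 hours: 176 ≥ 0 is true
  approvals < 6: 3 < 6 is true
  CI tests passing: yes → true
  files changed between 167 and 338: 456 in [167, 338] is false
  PR age ≥ 270 hours: 176 ≥ 270 is false
  CODEOWNER approved: no → false
  target branch ∈ {develop, hotfix, release}: release is in the set → true
  NOT has `do-not-merge` label: no → true
  PR age ≥ 321 hours: 176 ≥ 321 is false
  PR age ≥ 77 hours: 176 ≥ 77 is true
  lines changed ≥ 29295: 8590 ≥ 29295 is false
  PR age ≤ 546 hours: 176 ≤ 546 is true
  PR age ≥ 190 hours: 176 ≥ 190 is false
Combine:
[1.1.1] true AND true AND false = false
[1.1] NOT false = true
[1.2] true AND false AND true = false
[1] true → false = false
[2.1.2] true AND false = false
[2.1] true → false = false
[2.2.1] false OR false OR true = true
[2.2] NOT true = false
[2] false OR false = false
[3.1.1.2.1] exactly-one(false, true) = true
[3.1.1.2] NOT true = false
[3.1.1] true OR false = true
[3.1] NOT true = false
[3.2.2.1.1] true AND false = false
[3.2.2.1] NOT false = true
[3.2.2] NOT true = false
[3.2] false OR false = false
[3] exactly-one(false, false) = false
[root] false OR false OR false = false
Overall: false → blocked

Blocked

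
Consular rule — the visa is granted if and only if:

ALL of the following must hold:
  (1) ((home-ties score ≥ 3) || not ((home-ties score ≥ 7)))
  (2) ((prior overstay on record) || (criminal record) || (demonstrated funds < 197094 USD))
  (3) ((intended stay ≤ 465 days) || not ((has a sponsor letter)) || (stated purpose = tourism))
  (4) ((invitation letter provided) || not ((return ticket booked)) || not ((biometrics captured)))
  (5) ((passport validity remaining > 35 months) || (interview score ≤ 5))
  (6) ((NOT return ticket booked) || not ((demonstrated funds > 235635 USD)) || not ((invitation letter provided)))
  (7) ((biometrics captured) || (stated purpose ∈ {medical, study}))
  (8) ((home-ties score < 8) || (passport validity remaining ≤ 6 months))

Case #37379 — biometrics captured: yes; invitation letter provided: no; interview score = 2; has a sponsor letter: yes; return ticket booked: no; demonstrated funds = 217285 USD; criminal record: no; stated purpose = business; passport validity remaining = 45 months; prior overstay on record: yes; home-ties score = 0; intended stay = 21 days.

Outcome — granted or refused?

Atomic conditions:
  home-ties score ≥ 3: 0 ≥ 3 is false
  home-ties score ≥ 7: 0 ≥ 7 is false
  prior overstay on record: yes → true
  criminal record: no → false
  demonstrated funds < 197094 USD: 217285 < 197094 is false
  intended stay ≤ 465 days: 21 ≤ 465 is true
  has a sponsor letter: yes → true
  stated purpose = tourism: business == tourism is false
  invitation letter provided: no → false
  return ticket booked: no → false
  biometrics captured: yes → true
  passport validity remaining > 35 months: 45 > 35 is true
  interview score ≤ 5: 2 ≤ 5 is true
  NOT return ticket booked: no → true
  demonstrated funds > 235635 USD: 217285 > 235635 is false
  stated purpose ∈ {medical, study}: business is not in the set → false
  home-ties score < 8: 0 < 8 is true
  passport validity remaining ≤ 6 months: 45 ≤ 6 is false
Combine:
[1.2] NOT false = true
[1] false OR true = true
[2] true OR false OR false = true
[3.2] NOT true = false
[3] true OR false OR false = true
[4.2] NOT false = true
[4.3] NOT true = false
[4] false OR true OR false = true
[5] true OR true = true
[6.2] NOT false = true
[6.3] NOT false = true
[6] true OR true OR true = true
[7] true OR false = true
[8] true OR false = true
[root] true AND true AND true AND true AND true AND true AND true AND true = true
Overall: true → granted

Granted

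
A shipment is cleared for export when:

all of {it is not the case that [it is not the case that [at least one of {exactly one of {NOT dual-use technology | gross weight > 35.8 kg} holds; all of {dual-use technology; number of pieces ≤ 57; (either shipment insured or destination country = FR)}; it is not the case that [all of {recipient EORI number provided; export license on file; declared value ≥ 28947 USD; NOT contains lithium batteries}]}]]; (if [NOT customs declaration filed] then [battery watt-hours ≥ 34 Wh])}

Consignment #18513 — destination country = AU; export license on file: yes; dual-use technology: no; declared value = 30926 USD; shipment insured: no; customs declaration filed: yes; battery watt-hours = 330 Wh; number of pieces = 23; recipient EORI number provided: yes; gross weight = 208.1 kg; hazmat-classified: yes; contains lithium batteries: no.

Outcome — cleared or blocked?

Atomic conditions:
  NOT dual-use technology: no → true
  gross weight > 35.8 kg: 208.1 > 35.8 is true
  dual-use technology: no → false
  number of pieces ≤ 57: 23 ≤ 57 is true
  shipment insured: no → false
  destination country = FR: AU == FR is false
  recipient EORI number provided: yes → true
  export license on file: yes → true
  declared value ≥ 28947 USD: 30926 ≥ 28947 is true
  NOT contains lithium batteries: no → true
  NOT customs declaration filed: yes → false
  battery watt-hours ≥ 34 Wh: 330 ≥ 34 is true
Combine:
[1.1.1.1] exactly-one(true, true) = false
[1.1.1.2.3] false OR false = false
[1.1.1.2] false AND true AND false = false
[1.1.1.3.1] true AND true AND true AND true = true
[1.1.1.3] NOT true = false
[1.1.1] false OR false OR false = false
[1.1] NOT false = true
[1] NOT true = false
[2] false → true (antecedent false ⇒ implication holds) = true
[root] false AND true = false
Overall: false → blocked

Blocked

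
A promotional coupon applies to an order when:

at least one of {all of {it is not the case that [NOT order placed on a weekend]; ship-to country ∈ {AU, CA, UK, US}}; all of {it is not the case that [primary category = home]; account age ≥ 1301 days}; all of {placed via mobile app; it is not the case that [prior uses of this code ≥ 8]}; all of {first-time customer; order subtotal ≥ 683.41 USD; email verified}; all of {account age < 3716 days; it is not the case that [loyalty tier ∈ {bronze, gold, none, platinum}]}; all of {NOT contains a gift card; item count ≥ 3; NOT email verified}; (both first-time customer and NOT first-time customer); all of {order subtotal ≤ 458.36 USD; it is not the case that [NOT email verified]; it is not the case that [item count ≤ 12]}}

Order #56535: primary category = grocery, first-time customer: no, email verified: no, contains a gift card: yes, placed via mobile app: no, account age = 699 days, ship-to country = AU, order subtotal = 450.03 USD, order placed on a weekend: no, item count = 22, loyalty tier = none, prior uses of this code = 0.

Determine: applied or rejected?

Rejected

Atomic conditions:
  NOT order placed on a weekend: no → true
  ship-to country ∈ {AU, CA, UK, US}: AU is in the set → true
  primary category = home: grocery == home is false
  account age ≥ 1301 days: 699 ≥ 1301 is false
  placed via mobile app: no → false
  prior uses of this code ≥ 8: 0 ≥ 8 is false
  first-time customer: no → false
  order subtotal ≥ 683.41 USD: 450.03 ≥ 683.41 is false
  email verified: no → false
  account age < 3716 days: 699 < 3716 is true
  loyalty tier ∈ {bronze, gold, none, platinum}: none is in the set → true
  NOT contains a gift card: yes → false
  item count ≥ 3: 22 ≥ 3 is true
  NOT email verified: no → true
  NOT first-time customer: no → true
  order subtotal ≤ 458.36 USD: 450.03 ≤ 458.36 is true
  item count ≤ 12: 22 ≤ 12 is false
Combine:
[1.1] NOT true = false
[1] false AND true = false
[2.1] NOT false = true
[2] true AND false = false
[3.2] NOT false = true
[3] false AND true = false
[4] false AND false AND false = false
[5.2] NOT true = false
[5] true AND false = false
[6] false AND true AND true = false
[7] false AND true = false
[8.2] NOT true = false
[8.3] NOT false = true
[8] true AND false AND true = false
[root] false OR false OR false OR false OR false OR false OR false OR false = false
Overall: false → rejected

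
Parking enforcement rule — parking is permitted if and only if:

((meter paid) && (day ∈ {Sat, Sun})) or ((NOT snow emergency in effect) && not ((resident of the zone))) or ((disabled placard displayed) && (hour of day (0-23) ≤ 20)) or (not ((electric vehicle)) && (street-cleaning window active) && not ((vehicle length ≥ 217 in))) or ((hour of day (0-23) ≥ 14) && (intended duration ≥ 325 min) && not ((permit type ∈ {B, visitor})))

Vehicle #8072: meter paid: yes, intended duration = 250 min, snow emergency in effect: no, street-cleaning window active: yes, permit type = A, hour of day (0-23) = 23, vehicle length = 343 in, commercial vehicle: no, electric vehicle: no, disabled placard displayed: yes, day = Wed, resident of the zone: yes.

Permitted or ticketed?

Atomic conditions:
  meter paid: yes → true
  day ∈ {Sat, Sun}: Wed is not in the set → false
  NOT snow emergency in effect: no → true
  resident of the zone: yes → true
  disabled placard displayed: yes → true
  hour of day (0-23) ≤ 20: 23 ≤ 20 is false
  electric vehicle: no → false
  street-cleaning window active: yes → true
  vehicle length ≥ 217 in: 343 ≥ 217 is true
  hour of day (0-23) ≥ 14: 23 ≥ 14 is true
  intended duration ≥ 325 min: 250 ≥ 325 is false
  permit type ∈ {B, visitor}: A is not in the set → false
Combine:
[1] true AND false = false
[2.2] NOT true = false
[2] true AND false = false
[3] true AND false = false
[4.1] NOT false = true
[4.3] NOT true = false
[4] true AND true AND false = false
[5.3] NOT false = true
[5] true AND false AND true = false
[root] false OR false OR false OR false OR false = false
Overall: false → ticketed

Ticketed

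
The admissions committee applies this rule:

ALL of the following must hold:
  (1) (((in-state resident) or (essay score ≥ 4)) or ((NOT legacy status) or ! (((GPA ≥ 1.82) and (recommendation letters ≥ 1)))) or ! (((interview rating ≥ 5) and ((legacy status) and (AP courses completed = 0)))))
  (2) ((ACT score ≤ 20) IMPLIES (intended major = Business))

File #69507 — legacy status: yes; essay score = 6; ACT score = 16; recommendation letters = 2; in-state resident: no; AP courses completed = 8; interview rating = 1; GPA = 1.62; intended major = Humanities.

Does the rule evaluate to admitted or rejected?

Rejected

Atomic conditions:
  in-state resident: no → false
  essay score ≥ 4: 6 ≥ 4 is true
  NOT legacy status: yes → false
  GPA ≥ 1.82: 1.62 ≥ 1.82 is false
  recommendation letters ≥ 1: 2 ≥ 1 is true
  interview rating ≥ 5: 1 ≥ 5 is false
  legacy status: yes → true
  AP courses completed = 0: 8 == 0 is false
  ACT score ≤ 20: 16 ≤ 20 is true
  intended major = Business: Humanities == Business is false
Combine:
[1.1] false OR true = true
[1.2.2.1] false AND true = false
[1.2.2] NOT false = true
[1.2] false OR true = true
[1.3.1.2] true AND false = false
[1.3.1] false AND false = false
[1.3] NOT false = true
[1] true OR true OR true = true
[2] true → false = false
[root] true AND false = false
Overall: false → rejected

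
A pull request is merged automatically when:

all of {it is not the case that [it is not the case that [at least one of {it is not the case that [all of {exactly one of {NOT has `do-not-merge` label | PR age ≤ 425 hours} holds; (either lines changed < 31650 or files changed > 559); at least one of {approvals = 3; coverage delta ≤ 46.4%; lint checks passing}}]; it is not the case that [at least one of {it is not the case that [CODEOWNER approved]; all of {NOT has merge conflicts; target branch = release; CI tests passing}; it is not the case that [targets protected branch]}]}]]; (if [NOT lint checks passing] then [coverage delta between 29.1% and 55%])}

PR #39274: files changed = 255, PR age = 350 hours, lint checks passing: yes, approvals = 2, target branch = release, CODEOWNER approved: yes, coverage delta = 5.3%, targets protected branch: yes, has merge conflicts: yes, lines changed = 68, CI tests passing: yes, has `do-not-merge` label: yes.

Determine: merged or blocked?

Merged

Atomic conditions:
  NOT has `do-not-merge` label: yes → false
  PR age ≤ 425 hours: 350 ≤ 425 is true
  lines changed < 31650: 68 < 31650 is true
  files changed > 559: 255 > 559 is false
  approvals = 3: 2 == 3 is false
  coverage delta ≤ 46.4%: 5.3 ≤ 46.4 is true
  lint checks passing: yes → true
  CODEOWNER approved: yes → true
  NOT has merge conflicts: yes → false
  target branch = release: release == release is true
  CI tests passing: yes → true
  targets protected branch: yes → true
  NOT lint checks passing: yes → false
  coverage delta between 29.1% and 55%: 5.3 in [29.1, 55] is false
Combine:
[1.1.1.1.1.1] exactly-one(false, true) = true
[1.1.1.1.1.2] true OR false = true
[1.1.1.1.1.3] false OR true OR true = true
[1.1.1.1.1] true AND true AND true = true
[1.1.1.1] NOT true = false
[1.1.1.2.1.1] NOT true = false
[1.1.1.2.1.2] false AND true AND true = false
[1.1.1.2.1.3] NOT true = false
[1.1.1.2.1] false OR false OR false = false
[1.1.1.2] NOT false = true
[1.1.1] false OR true = true
[1.1] NOT true = false
[1] NOT false = true
[2] false → false (antecedent false ⇒ implication holds) = true
[root] true AND true = true
Overall: true → merged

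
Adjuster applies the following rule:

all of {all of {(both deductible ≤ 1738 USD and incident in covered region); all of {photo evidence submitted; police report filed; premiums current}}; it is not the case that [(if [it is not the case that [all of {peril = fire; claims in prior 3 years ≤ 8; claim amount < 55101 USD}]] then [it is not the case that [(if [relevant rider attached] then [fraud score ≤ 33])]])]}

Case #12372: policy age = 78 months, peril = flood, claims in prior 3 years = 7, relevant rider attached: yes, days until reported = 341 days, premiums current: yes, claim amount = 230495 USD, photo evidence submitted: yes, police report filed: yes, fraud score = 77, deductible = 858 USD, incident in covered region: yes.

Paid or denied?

Atomic conditions:
  deductible ≤ 1738 USD: 858 ≤ 1738 is true
  incident in covered region: yes → true
  photo evidence submitted: yes → true
  police report filed: yes → true
  premiums current: yes → true
  peril = fire: flood == fire is false
  claims in prior 3 years ≤ 8: 7 ≤ 8 is true
  claim amount < 55101 USD: 230495 < 55101 is false
  relevant rider attached: yes → true
  fraud score ≤ 33: 77 ≤ 33 is false
Combine:
[1.1] true AND true = true
[1.2] true AND true AND true = true
[1] true AND true = true
[2.1.1.1] false AND true AND false = false
[2.1.1] NOT false = true
[2.1.2.1] true → false = false
[2.1.2] NOT false = true
[2.1] true → true = true
[2] NOT true = false
[root] true AND false = false
Overall: false → denied

Denied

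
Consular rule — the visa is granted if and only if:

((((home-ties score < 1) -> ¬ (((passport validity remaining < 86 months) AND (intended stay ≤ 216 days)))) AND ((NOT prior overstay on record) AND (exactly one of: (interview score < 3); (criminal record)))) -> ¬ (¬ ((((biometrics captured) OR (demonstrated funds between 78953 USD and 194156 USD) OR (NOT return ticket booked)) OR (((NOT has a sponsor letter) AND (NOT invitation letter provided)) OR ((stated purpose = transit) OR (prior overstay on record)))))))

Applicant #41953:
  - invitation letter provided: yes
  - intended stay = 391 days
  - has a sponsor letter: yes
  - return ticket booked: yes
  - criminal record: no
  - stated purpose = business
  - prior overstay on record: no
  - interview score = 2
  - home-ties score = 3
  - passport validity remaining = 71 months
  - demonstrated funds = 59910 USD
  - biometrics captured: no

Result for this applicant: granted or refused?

Refused

Atomic conditions:
  home-ties score < 1: 3 < 1 is false
  passport validity remaining < 86 months: 71 < 86 is true
  intended stay ≤ 216 days: 391 ≤ 216 is false
  NOT prior overstay on record: no → true
  interview score < 3: 2 < 3 is true
  criminal record: no → false
  biometrics captured: no → false
  demonstrated funds between 78953 USD and 194156 USD: 59910 in [78953, 194156] is false
  NOT return ticket booked: yes → false
  NOT has a sponsor letter: yes → false
  NOT invitation letter provided: yes → false
  stated purpose = transit: business == transit is false
  prior overstay on record: no → false
Combine:
[1.1.2.1] true AND false = false
[1.1.2] NOT false = true
[1.1] false → true (antecedent false ⇒ implication holds) = true
[1.2.2] exactly-one(true, false) = true
[1.2] true AND true = true
[1] true AND true = true
[2.1.1.1] false OR false OR false = false
[2.1.1.2.1] false AND false = false
[2.1.1.2.2] false OR false = false
[2.1.1.2] false OR false = false
[2.1.1] false OR false = false
[2.1] NOT false = true
[2] NOT true = false
[root] true → false = false
Overall: false → refused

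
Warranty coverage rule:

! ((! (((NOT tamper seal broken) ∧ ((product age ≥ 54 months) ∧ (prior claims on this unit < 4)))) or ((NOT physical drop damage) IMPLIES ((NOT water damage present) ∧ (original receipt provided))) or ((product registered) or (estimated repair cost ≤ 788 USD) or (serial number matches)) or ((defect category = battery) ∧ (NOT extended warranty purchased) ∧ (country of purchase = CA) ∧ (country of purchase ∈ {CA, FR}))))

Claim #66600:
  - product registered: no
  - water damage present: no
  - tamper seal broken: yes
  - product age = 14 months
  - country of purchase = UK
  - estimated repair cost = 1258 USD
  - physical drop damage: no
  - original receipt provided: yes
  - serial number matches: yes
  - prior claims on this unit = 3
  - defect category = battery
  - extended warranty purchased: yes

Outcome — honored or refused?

Refused

Atomic conditions:
  NOT tamper seal broken: yes → false
  product age ≥ 54 months: 14 ≥ 54 is false
  prior claims on this unit < 4: 3 < 4 is true
  NOT physical drop damage: no → true
  NOT water damage present: no → true
  original receipt provided: yes → true
  product registered: no → false
  estimated repair cost ≤ 788 USD: 1258 ≤ 788 is false
  serial number matches: yes → true
  defect category = battery: battery == battery is true
  NOT extended warranty purchased: yes → false
  country of purchase = CA: UK == CA is false
  country of purchase ∈ {CA, FR}: UK is not in the set → false
Combine:
[1.1.1.2] false AND true = false
[1.1.1] false AND false = false
[1.1] NOT false = true
[1.2.2] true AND true = true
[1.2] true → true = true
[1.3] false OR false OR true = true
[1.4] true AND false AND false AND false = false
[1] true OR true OR true OR false = true
[root] NOT true = false
Overall: false → refused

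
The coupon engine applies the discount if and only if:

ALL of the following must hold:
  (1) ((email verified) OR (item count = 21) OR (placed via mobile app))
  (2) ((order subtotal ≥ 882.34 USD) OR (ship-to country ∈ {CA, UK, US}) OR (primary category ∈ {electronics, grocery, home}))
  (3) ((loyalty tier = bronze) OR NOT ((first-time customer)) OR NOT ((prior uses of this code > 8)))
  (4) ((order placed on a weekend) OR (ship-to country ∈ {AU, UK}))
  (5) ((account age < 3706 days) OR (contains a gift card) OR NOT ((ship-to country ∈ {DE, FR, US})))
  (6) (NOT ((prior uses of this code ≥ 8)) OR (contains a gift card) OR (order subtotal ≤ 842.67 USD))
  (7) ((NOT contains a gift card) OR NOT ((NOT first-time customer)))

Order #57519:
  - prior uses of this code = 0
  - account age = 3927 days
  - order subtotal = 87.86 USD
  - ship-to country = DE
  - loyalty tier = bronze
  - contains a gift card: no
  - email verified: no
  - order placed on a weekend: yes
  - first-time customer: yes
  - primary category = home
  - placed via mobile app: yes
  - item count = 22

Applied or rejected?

Rejected

Atomic conditions:
  email verified: no → false
  item count = 21: 22 == 21 is false
  placed via mobile app: yes → true
  order subtotal ≥ 882.34 USD: 87.86 ≥ 882.34 is false
  ship-to country ∈ {CA, UK, US}: DE is not in the set → false
  primary category ∈ {electronics, grocery, home}: home is in the set → true
  loyalty tier = bronze: bronze == bronze is true
  first-time customer: yes → true
  prior uses of this code > 8: 0 > 8 is false
  order placed on a weekend: yes → true
  ship-to country ∈ {AU, UK}: DE is not in the set → false
  account age < 3706 days: 3927 < 3706 is false
  contains a gift card: no → false
  ship-to country ∈ {DE, FR, US}: DE is in the set → true
  prior uses of this code ≥ 8: 0 ≥ 8 is false
  order subtotal ≤ 842.67 USD: 87.86 ≤ 842.67 is true
  NOT contains a gift card: no → true
  NOT first-time customer: yes → false
Combine:
[1] false OR false OR true = true
[2] false OR false OR true = true
[3.2] NOT true = false
[3.3] NOT false = true
[3] true OR false OR true = true
[4] true OR false = true
[5.3] NOT true = false
[5] false OR false OR false = false
[6.1] NOT false = true
[6] true OR false OR true = true
[7.2] NOT false = true
[7] true OR true = true
[root] true AND true AND true AND true AND false AND true AND true = false
Overall: false → rejected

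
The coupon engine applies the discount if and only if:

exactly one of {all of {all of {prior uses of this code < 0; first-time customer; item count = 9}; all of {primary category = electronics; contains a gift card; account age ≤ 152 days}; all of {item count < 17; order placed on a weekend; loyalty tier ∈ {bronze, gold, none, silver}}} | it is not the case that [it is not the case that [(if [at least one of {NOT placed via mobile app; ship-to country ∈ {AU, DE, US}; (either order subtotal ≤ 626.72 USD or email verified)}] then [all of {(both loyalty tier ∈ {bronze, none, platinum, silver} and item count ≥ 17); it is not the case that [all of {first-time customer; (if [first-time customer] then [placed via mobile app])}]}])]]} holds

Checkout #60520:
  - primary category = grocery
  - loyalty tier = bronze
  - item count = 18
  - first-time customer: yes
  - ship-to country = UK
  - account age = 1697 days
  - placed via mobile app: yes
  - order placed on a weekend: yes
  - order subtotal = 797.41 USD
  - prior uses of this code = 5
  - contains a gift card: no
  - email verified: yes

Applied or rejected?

Rejected

Atomic conditions:
  prior uses of this code < 0: 5 < 0 is false
  first-time customer: yes → true
  item count = 9: 18 == 9 is false
  primary category = electronics: grocery == electronics is false
  contains a gift card: no → false
  account age ≤ 152 days: 1697 ≤ 152 is false
  item count < 17: 18 < 17 is false
  order placed on a weekend: yes → true
  loyalty tier ∈ {bronze, gold, none, silver}: bronze is in the set → true
  NOT placed via mobile app: yes → false
  ship-to country ∈ {AU, DE, US}: UK is not in the set → false
  order subtotal ≤ 626.72 USD: 797.41 ≤ 626.72 is false
  email verified: yes → true
  loyalty tier ∈ {bronze, none, platinum, silver}: bronze is in the set → true
  item count ≥ 17: 18 ≥ 17 is true
  placed via mobile app: yes → true
Combine:
[1.1] false AND true AND false = false
[1.2] false AND false AND false = false
[1.3] false AND true AND true = false
[1] false AND false AND false = false
[2.1.1.1.3] false OR true = true
[2.1.1.1] false OR false OR true = true
[2.1.1.2.1] true AND true = true
[2.1.1.2.2.1.2] true → true = true
[2.1.1.2.2.1] true AND true = true
[2.1.1.2.2] NOT true = false
[2.1.1.2] true AND false = false
[2.1.1] true → false = false
[2.1] NOT false = true
[2] NOT true = false
[root] exactly-one(false, false) = false
Overall: false → rejected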